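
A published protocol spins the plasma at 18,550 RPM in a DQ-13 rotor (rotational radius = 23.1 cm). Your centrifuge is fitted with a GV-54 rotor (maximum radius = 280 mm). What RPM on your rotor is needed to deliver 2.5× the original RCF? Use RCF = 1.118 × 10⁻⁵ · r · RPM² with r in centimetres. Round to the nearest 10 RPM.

26640 RPM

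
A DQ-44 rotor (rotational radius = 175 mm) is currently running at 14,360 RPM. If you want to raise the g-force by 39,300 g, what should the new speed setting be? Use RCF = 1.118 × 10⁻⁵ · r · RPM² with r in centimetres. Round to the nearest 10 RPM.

20180 RPM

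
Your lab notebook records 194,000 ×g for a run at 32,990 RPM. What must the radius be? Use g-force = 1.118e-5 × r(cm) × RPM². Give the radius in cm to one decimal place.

15.9 cm

RCF = 1.118 × 10⁻⁵ × r × N²
194000 = 1.118 × 10⁻⁵ × r × (32990)²
r = 194000 / (1.118 × 10⁻⁵ × 1,088,340,100) = 194000 / 12167.64 ≈ 15.944 cm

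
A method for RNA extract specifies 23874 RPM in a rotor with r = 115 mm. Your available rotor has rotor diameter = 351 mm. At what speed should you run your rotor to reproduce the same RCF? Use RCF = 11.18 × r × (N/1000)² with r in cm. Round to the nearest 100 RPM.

Original rotor: r = 115 mm = 11.5 cm
RCF_original = 11.18 × 11.5 × (23.874)² = 11.18 × 11.5 × 569.967876 ≈ 73,280.8 × g
Your rotor: r = 351 mm / 2 = 175.5 mm = 17.55 cm
73,280.8 = 11.18 × 17.55 × (N/1000)²
(N/1000)² = 73,280.8 / 196.209 = 373.4834
N = 1000 × √373.4834 ≈ 19,325.7

19300 RPM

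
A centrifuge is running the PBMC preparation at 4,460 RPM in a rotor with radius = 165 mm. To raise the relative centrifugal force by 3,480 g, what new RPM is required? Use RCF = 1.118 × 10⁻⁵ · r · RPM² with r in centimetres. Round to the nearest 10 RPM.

≈ 6230 RPM

r = 165 mm = 16.5 cm
Current RCF = 1.118 × 10⁻⁵ × 16.5 × (4460)² = 1.118 × 10⁻⁵ × 16.5 × 19,891,600 ≈ 3,669.4 × g
Target RCF = 3,669.4 + 3,480 = 7,149.4 × g
N² = 7,149.4 / (18.447 × 10⁻⁵) = 38,756,437
N ≈ √38,756,437 ≈ 6,225.5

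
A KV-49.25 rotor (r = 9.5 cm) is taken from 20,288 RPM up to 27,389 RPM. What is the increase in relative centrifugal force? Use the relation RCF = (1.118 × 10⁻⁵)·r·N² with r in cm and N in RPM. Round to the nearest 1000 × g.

RCF₁ = 1.118 × 10⁻⁵ × 9.5 × (20288)² = 1.118 × 10⁻⁵ × 9.5 × 411,602,944 ≈ 43,716.3 × g
RCF₂ = 1.118 × 10⁻⁵ × 9.5 × (27389)² = 1.118 × 10⁻⁵ × 9.5 × 750,157,321 ≈ 79,674.2 × g
Increase = 79,674.2 − 43,716.3 = 35,957.9

≈ 36000 x g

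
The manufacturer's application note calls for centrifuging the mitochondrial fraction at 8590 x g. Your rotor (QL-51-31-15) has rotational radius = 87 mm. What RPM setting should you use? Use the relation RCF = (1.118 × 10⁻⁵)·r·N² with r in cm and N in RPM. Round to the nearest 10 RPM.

9400 RPM

r = 87 mm = 8.7 cm
RCF = 1.118 × 10⁻⁵ × r × N²
8,590 = 1.118 × 10⁻⁵ × 8.7 × N²
N² = 8,590 / (9.7266 × 10⁻⁵) = 88,314,519
N ≈ √88,314,519 ≈ 9,397.6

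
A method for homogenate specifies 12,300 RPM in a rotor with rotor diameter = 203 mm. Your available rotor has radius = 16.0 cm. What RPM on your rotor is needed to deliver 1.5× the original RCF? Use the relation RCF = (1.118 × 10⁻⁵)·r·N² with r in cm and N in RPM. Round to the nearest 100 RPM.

Original rotor: r = 203 mm / 2 = 101.5 mm = 10.15 cm
RCF_original = 1.118 × 10⁻⁵ × 10.15 × (12300)² = 1.118 × 10⁻⁵ × 10.15 × 151,290,000 ≈ 17,167.9 × g
Target RCF = 1.5 × 17,167.9 ≈ 25,751.9 × g
25,751.9 = 1.118 × 10⁻⁵ × 16 × N²
N² = 25,751.9 / (17.888 × 10⁻⁵) = 143,961,874
N ≈ √143,961,874 ≈ 11,998.4

≈ 12000 RPM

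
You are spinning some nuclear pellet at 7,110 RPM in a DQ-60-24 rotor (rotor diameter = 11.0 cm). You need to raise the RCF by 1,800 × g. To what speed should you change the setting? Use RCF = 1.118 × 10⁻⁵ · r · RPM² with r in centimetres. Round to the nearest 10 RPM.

r = 11.0 / 2 = 5.5 cm
Current RCF = 1.118 × 10⁻⁵ × 5.5 × (7110)² = 1.118 × 10⁻⁵ × 5.5 × 50,552,100 ≈ 3,108.4 × g
Target RCF = 3,108.4 + 1,800 = 4,908.4 × g
N² = 4,908.4 / (6.149 × 10⁻⁵) = 79,824,362
N ≈ √79,824,362 ≈ 8,934.4

N₂ ≈ 8930 RPM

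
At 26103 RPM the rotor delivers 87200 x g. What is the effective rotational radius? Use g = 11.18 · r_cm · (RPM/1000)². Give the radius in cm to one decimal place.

RCF = 11.18 × r × (N/1000)²
87200 = 11.18 × r × (26.103)²
r = 87200 / (11.18 × 681.366609) = 87200 / 7617.679 ≈ 11.447 cm

≈ 11.4 cm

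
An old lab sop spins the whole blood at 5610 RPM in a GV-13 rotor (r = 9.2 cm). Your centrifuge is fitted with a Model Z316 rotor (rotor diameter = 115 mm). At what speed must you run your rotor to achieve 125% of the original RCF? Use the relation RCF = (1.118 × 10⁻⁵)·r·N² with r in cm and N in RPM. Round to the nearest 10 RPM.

≈ 7930 RPM

RCF_original = 1.118 × 10⁻⁵ × 9.2 × (5610)² = 1.118 × 10⁻⁵ × 9.2 × 31,472,100 ≈ 3,237.1 × g
Target RCF = 1.25 × 3,237.1 ≈ 4,046.4 × g
Your rotor: r = 115 mm / 2 = 57.5 mm = 5.75 cm
4,046.4 = 1.118 × 10⁻⁵ × 5.75 × N²
N² = 4,046.4 / (6.4285 × 10⁻⁵) = 62,944,699
N ≈ √62,944,699 ≈ 7,933.8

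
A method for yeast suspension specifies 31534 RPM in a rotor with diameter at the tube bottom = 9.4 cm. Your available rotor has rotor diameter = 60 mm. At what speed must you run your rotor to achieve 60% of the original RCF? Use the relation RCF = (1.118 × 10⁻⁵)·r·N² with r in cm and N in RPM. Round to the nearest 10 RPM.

30570 RPM

Original rotor: r = 9.4 / 2 = 4.7 cm
RCF_original = 1.118 × 10⁻⁵ × 4.7 × (31534)² = 1.118 × 10⁻⁵ × 4.7 × 994,393,156 ≈ 52,251.4 × g
Target RCF = 0.6 × 52,251.4 ≈ 31,350.8 × g
Your rotor: r = 60 mm / 2 = 30 mm = 3 cm
31,350.8 = 1.118 × 10⁻⁵ × 3 × N²
N² = 31,350.8 / (3.354 × 10⁻⁵) = 934,728,682
N ≈ √934,728,682 ≈ 30,573.3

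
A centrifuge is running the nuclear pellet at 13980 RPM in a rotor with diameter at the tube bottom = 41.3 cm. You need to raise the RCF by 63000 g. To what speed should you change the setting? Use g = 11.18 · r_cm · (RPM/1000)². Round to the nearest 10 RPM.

21640 RPM

r = 41.3 / 2 = 20.65 cm
Current RCF = 11.18 × 20.65 × (13.98)² = 11.18 × 20.65 × 195.4404 ≈ 45,120.7 × g
Target RCF = 45,120.7 + 63,000 = 108,120.7 × g
(N/1000)² = 108,120.7 / 230.867 = 468.3246
N = 1000 × √468.3246 ≈ 21,640.8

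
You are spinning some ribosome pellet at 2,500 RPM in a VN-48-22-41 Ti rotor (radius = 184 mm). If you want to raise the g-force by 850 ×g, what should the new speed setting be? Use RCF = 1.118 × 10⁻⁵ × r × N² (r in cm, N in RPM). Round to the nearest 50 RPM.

3200 RPM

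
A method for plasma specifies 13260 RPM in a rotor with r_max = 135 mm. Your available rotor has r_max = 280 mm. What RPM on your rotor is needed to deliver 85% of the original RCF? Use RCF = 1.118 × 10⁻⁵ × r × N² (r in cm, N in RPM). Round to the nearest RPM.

≈ 8489 RPM

Original rotor: r = 135 mm = 13.5 cm
RCF_original = 1.118 × 10⁻⁵ × 13.5 × (13260)² = 1.118 × 10⁻⁵ × 13.5 × 175,827,600 ≈ 26,537.7 × g
Target RCF = 0.85 × 26,537.7 ≈ 22,557 × g
Your rotor: r = 280 mm = 28.0 cm
22,557 = 1.118 × 10⁻⁵ × 28 × N²
N² = 22,557 / (31.304 × 10⁻⁵) = 72,057,884
N ≈ √72,057,884 ≈ 8,488.7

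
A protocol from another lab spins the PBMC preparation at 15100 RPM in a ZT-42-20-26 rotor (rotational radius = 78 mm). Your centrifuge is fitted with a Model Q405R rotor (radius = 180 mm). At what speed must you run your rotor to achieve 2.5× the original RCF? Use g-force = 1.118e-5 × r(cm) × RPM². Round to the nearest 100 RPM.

≈ 15700 RPM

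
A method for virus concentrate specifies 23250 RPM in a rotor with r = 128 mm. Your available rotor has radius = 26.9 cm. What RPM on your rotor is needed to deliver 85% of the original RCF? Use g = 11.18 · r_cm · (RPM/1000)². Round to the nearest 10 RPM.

≈ 14790 RPM

Original rotor: r = 128 mm = 12.8 cm
RCF = 11.18 × r × (N/1000)²
RCF_original = 11.18 × 12.8 × (23.25)² = 11.18 × 12.8 × 540.5625 ≈ 77,356.7 × g
Target RCF = 0.85 × 77,356.7 ≈ 65,753.2 × g
65,753.2 = 11.18 × 26.9 × (N/1000)²
(N/1000)² = 65,753.2 / 300.742 = 218.6366
N = 1000 × √218.6366 ≈ 14,786.4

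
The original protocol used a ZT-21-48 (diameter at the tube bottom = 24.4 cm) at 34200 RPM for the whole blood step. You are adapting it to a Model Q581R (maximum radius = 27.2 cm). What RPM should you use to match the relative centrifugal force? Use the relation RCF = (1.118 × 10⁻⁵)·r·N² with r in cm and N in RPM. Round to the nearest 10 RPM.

Original rotor: r = 24.4 / 2 = 12.2 cm
RCF_original = 1.118 × 10⁻⁵ × 12.2 × (34200)² = 1.118 × 10⁻⁵ × 12.2 × 1,169,640,000 ≈ 159,534.2 × g
159,534.2 = 1.118 × 10⁻⁵ × 27.2 × N²
N² = 159,534.2 / (30.4096 × 10⁻⁵) = 524,617,884
N ≈ √524,617,884 ≈ 22,904.5

≈ 22900 RPM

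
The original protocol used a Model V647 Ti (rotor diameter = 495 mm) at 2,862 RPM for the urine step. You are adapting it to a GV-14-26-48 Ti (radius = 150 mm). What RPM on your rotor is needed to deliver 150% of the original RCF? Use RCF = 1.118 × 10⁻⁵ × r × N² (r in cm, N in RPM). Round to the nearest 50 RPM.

4500 RPM

Original rotor: r = 495 mm / 2 = 247.5 mm = 24.75 cm
RCF = 1.118 × 10⁻⁵ × r × N²
RCF_original = 1.118 × 10⁻⁵ × 24.75 × (2862)² = 1.118 × 10⁻⁵ × 24.75 × 8,191,044 ≈ 2,266.5 × g
Target RCF = 1.5 × 2,266.5 ≈ 3,399.8 × g
Your rotor: r = 150 mm = 15.0 cm
3,399.8 = 1.118 × 10⁻⁵ × 15 × N²
N² = 3,399.8 / (16.77 × 10⁻⁵) = 20,273,107
N ≈ √20,273,107 ≈ 4,502.6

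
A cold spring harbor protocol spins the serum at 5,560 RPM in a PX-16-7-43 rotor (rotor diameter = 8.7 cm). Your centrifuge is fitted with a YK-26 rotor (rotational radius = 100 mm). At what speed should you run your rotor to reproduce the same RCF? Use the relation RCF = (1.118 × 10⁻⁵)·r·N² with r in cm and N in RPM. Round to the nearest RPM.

Original rotor: r = 8.7 / 2 = 4.35 cm
RCF_original = 1.118 × 10⁻⁵ × 4.35 × (5560)² = 1.118 × 10⁻⁵ × 4.35 × 30,913,600 ≈ 1,503.4 × g
Your rotor: r = 100 mm = 10.0 cm
1,503.4 = 1.118 × 10⁻⁵ × 10 × N²
N² = 1,503.4 / (11.18 × 10⁻⁵) = 13,447,227
N ≈ √13,447,227 ≈ 3,667.0

3667 RPM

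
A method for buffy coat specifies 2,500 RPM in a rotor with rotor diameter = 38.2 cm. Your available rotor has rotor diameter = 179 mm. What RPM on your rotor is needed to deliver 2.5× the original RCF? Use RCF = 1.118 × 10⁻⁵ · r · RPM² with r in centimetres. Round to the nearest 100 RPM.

≈ 5800 RPM

Original rotor: r = 38.2 / 2 = 19.1 cm
RCF = 1.118 × 10⁻⁵ × r × N²
RCF_original = 1.118 × 10⁻⁵ × 19.1 × (2500)² = 1.118 × 10⁻⁵ × 19.1 × 6,250,000 ≈ 1,334.6 × g
Target RCF = 2.5 × 1,334.6 ≈ 3,336.5 × g
Your rotor: r = 179 mm / 2 = 89.5 mm = 8.95 cm
3,336.5 = 1.118 × 10⁻⁵ × 8.95 × N²
N² = 3,336.5 / (10.0061 × 10⁻⁵) = 33,344,660
N ≈ √33,344,660 ≈ 5,774.5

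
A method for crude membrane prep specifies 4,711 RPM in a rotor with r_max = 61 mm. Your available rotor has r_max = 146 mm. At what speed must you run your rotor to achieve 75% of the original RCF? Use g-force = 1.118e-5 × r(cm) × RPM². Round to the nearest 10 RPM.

Original rotor: r = 61 mm = 6.1 cm
RCF_original = 1.118 × 10⁻⁵ × 6.1 × (4711)² = 1.118 × 10⁻⁵ × 6.1 × 22,193,521 ≈ 1,513.6 × g
Target RCF = 0.75 × 1,513.6 ≈ 1,135.2 × g
Your rotor: r = 146 mm = 14.6 cm
1,135.2 = 1.118 × 10⁻⁵ × 14.6 × N²
N² = 1,135.2 / (16.3228 × 10⁻⁵) = 6,954,689
N ≈ √6,954,689 ≈ 2,637.2

2640 RPM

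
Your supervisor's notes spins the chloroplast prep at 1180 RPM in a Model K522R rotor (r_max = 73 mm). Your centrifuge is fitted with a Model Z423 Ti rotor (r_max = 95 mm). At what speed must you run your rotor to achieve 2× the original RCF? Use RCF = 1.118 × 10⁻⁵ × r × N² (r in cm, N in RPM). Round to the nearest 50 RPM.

Original rotor: r = 73 mm = 7.3 cm
RCF_original = 1.118 × 10⁻⁵ × 7.3 × (1180)² = 1.118 × 10⁻⁵ × 7.3 × 1,392,400 ≈ 113.6 × g
Target RCF = 2 × 113.6 ≈ 227.2 × g
Your rotor: r = 95 mm = 9.5 cm
227.2 = 1.118 × 10⁻⁵ × 9.5 × N²
N² = 227.2 / (10.621 × 10⁻⁵) = 2,139,158
N ≈ √2,139,158 ≈ 1,462.6

1450 RPM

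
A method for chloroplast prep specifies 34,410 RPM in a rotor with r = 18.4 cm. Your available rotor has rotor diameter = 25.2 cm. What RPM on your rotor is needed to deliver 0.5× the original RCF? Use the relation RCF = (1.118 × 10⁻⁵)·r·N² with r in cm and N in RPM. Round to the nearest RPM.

29403 RPM

RCF_original = 1.118 × 10⁻⁵ × 18.4 × (34410)² = 1.118 × 10⁻⁵ × 18.4 × 1,184,048,100 ≈ 243,572.9 × g
Target RCF = 0.5 × 243,572.9 ≈ 121,786.4 × g
Your rotor: r = 25.2 / 2 = 12.6 cm
121,786.4 = 1.118 × 10⁻⁵ × 12.6 × N²
N² = 121,786.4 / (14.0868 × 10⁻⁵) = 864,542,692
N ≈ √864,542,692 ≈ 29,403.1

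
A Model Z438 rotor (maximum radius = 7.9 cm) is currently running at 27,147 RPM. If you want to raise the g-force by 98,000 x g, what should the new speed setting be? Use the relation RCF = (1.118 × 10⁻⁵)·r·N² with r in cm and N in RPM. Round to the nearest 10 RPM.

42970 RPM

Current RCF = 1.118 × 10⁻⁵ × 7.9 × (27147)² = 1.118 × 10⁻⁵ × 7.9 × 736,959,609 ≈ 65,089.7 × g
Target RCF = 65,089.7 + 98,000 = 163,089.7 × g
N² = 163,089.7 / (8.8322 × 10⁻⁵) = 1,846,535,405
N ≈ √1,846,535,405 ≈ 42,971.3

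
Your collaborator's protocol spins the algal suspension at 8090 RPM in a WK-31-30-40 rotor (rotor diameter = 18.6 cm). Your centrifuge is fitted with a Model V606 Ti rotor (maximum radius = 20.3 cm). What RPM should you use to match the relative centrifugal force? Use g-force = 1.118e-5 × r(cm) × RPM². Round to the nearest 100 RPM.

≈ 5500 RPM

Original rotor: r = 18.6 / 2 = 9.3 cm
RCF = 1.118 × 10⁻⁵ × r × N²
RCF_original = 1.118 × 10⁻⁵ × 9.3 × (8090)² = 1.118 × 10⁻⁵ × 9.3 × 65,448,100 ≈ 6,804.9 × g
6,804.9 = 1.118 × 10⁻⁵ × 20.3 × N²
N² = 6,804.9 / (22.6954 × 10⁻⁵) = 29,983,609
N ≈ √29,983,609 ≈ 5,475.7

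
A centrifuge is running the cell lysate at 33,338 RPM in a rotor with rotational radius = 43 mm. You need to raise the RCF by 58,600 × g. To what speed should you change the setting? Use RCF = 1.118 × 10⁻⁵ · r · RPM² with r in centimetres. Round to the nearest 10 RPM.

r = 43 mm = 4.3 cm
Current RCF = 1.118 × 10⁻⁵ × 4.3 × (33338)² = 1.118 × 10⁻⁵ × 4.3 × 1,111,422,244 ≈ 53,430.5 × g
Target RCF = 53,430.5 + 58,600 = 112,030.5 × g
N² = 112,030.5 / (4.8074 × 10⁻⁵) = 2,330,376,087
N ≈ √2,330,376,087 ≈ 48,274.0

≈ 48270 RPM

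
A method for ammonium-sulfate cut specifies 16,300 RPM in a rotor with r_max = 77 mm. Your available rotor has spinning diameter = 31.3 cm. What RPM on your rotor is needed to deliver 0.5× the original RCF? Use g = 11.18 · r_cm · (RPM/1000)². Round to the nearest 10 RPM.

Original rotor: r = 77 mm = 7.7 cm
RCF_original = 11.18 × 7.7 × (16.3)² = 11.18 × 7.7 × 265.69 ≈ 22,872.2 × g
Target RCF = 0.5 × 22,872.2 ≈ 11,436.1 × g
Your rotor: r = 31.3 / 2 = 15.65 cm
11,436.1 = 11.18 × 15.65 × (N/1000)²
(N/1000)² = 11,436.1 / 174.967 = 65.36147
N = 1000 × √65.36147 ≈ 8,084.6

8080 RPM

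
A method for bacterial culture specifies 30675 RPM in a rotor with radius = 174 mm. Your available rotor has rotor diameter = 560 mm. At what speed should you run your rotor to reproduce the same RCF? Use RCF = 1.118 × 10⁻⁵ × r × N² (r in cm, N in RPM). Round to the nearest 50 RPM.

24200 RPM

Original rotor: r = 174 mm = 17.4 cm
RCF = 1.118 × 10⁻⁵ × r × N²
RCF_original = 1.118 × 10⁻⁵ × 17.4 × (30675)² = 1.118 × 10⁻⁵ × 17.4 × 940,955,625 ≈ 183,046 × g
Your rotor: r = 560 mm / 2 = 280 mm = 28 cm
183,046 = 1.118 × 10⁻⁵ × 28 × N²
N² = 183,046 / (31.304 × 10⁻⁵) = 584,736,775
N ≈ √584,736,775 ≈ 24,181.3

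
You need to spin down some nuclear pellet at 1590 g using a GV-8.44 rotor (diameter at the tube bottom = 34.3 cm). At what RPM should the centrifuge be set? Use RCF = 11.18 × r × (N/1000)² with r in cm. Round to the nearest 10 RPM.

2880 RPM

r = 34.3 / 2 = 17.15 cm
RCF = 11.18 × r × (N/1000)²
1,590 = 11.18 × 17.15 × (N/1000)²
(N/1000)² = 1,590 / 191.737 = 8.292609
N = 1000 × √8.292609 ≈ 2,879.7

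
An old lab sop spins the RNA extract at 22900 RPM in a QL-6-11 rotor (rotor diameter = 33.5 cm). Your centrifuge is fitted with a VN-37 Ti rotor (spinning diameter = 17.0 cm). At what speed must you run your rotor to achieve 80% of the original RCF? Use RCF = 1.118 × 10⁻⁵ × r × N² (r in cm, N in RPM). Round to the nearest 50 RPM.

28750 RPM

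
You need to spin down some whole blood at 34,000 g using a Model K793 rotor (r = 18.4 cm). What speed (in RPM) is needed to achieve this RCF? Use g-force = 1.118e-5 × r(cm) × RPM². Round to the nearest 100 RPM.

N ≈ 12900 RPM

34,000 = 1.118 × 10⁻⁵ × 18.4 × N²
N² = 34,000 / (20.5712 × 10⁻⁵) = 165,279,614
N ≈ √165,279,614 ≈ 12,856.1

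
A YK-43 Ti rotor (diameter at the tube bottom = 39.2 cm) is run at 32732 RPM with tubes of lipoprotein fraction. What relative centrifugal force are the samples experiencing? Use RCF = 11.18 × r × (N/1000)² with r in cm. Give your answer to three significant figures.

r = 39.2 / 2 = 19.6 cm
RCF = 11.18 × 19.6 × (32.732)² = 11.18 × 19.6 × 1,071.383824 ≈ 234,770.2 × g

RCF ≈ 235000 ×g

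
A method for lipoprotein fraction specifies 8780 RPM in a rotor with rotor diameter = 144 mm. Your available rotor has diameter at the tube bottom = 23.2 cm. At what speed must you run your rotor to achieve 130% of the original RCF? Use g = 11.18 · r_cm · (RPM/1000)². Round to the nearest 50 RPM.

≈ 7900 RPM

Original rotor: r = 144 mm / 2 = 72 mm = 7.2 cm
RCF = 11.18 × r × (N/1000)²
RCF_original = 11.18 × 7.2 × (8.78)² = 11.18 × 7.2 × 77.0884 ≈ 6,205.3 × g
Target RCF = 1.3 × 6,205.3 ≈ 8,066.9 × g
Your rotor: r = 23.2 / 2 = 11.6 cm
8,066.9 = 11.18 × 11.6 × (N/1000)²
(N/1000)² = 8,066.9 / 129.688 = 62.20236
N = 1000 × √62.20236 ≈ 7,886.8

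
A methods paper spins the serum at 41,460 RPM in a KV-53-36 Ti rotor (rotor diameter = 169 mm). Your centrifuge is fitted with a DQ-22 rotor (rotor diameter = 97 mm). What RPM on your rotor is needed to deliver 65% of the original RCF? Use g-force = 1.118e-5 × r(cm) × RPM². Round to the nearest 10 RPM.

44120 RPM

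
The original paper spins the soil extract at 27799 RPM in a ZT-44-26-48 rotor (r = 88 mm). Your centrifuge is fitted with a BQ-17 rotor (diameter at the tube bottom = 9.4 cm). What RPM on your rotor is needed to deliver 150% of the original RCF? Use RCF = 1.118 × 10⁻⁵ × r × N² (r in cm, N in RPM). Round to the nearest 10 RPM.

Original rotor: r = 88 mm = 8.8 cm
RCF = 1.118 × 10⁻⁵ × r × N²
RCF_original = 1.118 × 10⁻⁵ × 8.8 × (27799)² = 1.118 × 10⁻⁵ × 8.8 × 772,784,401 ≈ 76,029.6 × g
Target RCF = 1.5 × 76,029.6 ≈ 114,044.4 × g
Your rotor: r = 9.4 / 2 = 4.7 cm
114,044.4 = 1.118 × 10⁻⁵ × 4.7 × N²
N² = 114,044.4 / (5.2546 × 10⁻⁵) = 2,170,372,626
N ≈ √2,170,372,626 ≈ 46,587.3

≈ 46590 RPM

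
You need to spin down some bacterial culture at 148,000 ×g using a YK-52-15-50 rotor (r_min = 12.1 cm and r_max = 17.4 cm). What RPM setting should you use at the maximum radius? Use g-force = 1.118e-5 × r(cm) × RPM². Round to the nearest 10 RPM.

Use r_max = 17.4 cm.
148,000 = 1.118 × 10⁻⁵ × 17.4 × N²
N² = 148,000 / (19.4532 × 10⁻⁵) = 760,800,280
N ≈ √760,800,280 ≈ 27,582.6

N ≈ 27580 RPM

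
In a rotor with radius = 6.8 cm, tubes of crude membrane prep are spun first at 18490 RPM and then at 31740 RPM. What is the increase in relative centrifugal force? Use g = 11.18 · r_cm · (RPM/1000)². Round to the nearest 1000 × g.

≈ 51000 x g

RCF₁ = 11.18 × 6.8 × (18.49)² = 11.18 × 6.8 × 341.8801 ≈ 25,991.1 × g
RCF₂ = 11.18 × 6.8 × (31.74)² = 11.18 × 6.8 × 1,007.4276 ≈ 76,588.7 × g
Increase = 76,588.7 − 25,991.1 = 50,597.6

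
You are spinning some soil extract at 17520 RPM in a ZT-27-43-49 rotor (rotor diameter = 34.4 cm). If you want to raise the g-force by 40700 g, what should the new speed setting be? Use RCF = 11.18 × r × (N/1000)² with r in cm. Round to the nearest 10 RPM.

r = 34.4 / 2 = 17.2 cm
Current RCF = 11.18 × 17.2 × (17.52)² = 11.18 × 17.2 × 306.9504 ≈ 59,025.3 × g
Target RCF = 59,025.3 + 40,700 = 99,725.3 × g
(N/1000)² = 99,725.3 / 192.296 = 518.6031
N = 1000 × √518.6031 ≈ 22,772.9

22770 RPM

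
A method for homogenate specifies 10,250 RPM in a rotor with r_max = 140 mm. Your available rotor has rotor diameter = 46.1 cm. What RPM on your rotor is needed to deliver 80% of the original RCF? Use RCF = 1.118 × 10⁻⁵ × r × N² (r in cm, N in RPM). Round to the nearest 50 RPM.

Original rotor: r = 140 mm = 14.0 cm
RCF_original = 1.118 × 10⁻⁵ × 14 × (10250)² = 1.118 × 10⁻⁵ × 14 × 105,062,500 ≈ 16,444.4 × g
Target RCF = 0.8 × 16,444.4 ≈ 13,155.5 × g
Your rotor: r = 46.1 / 2 = 23.05 cm
13,155.5 = 1.118 × 10⁻⁵ × 23.05 × N²
N² = 13,155.5 / (25.7699 × 10⁻⁵) = 51,049,868
N ≈ √51,049,868 ≈ 7,144.9

7150 RPM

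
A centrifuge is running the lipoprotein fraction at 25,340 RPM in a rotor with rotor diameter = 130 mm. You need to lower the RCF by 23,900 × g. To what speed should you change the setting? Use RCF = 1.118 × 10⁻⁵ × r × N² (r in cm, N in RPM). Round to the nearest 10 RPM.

r = 130 mm / 2 = 65 mm = 6.5 cm
Current RCF = 1.118 × 10⁻⁵ × 6.5 × (25340)² = 1.118 × 10⁻⁵ × 6.5 × 642,115,600 ≈ 46,662.5 × g
Target RCF = 46,662.5 − 23,900 = 22,762.5 × g
N² = 22,762.5 / (7.267 × 10⁻⁵) = 313,231,044
N ≈ √313,231,044 ≈ 17,698.3

≈ 17700 RPM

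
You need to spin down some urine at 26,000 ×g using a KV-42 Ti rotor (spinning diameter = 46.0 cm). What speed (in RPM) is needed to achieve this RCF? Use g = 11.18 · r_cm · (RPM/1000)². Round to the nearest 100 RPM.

N ≈ 10100 RPM

r = 46.0 / 2 = 23 cm
26,000 = 11.18 × 23 × (N/1000)²
(N/1000)² = 26,000 / 257.14 = 101.1122
N = 1000 × √101.1122 ≈ 10,055.5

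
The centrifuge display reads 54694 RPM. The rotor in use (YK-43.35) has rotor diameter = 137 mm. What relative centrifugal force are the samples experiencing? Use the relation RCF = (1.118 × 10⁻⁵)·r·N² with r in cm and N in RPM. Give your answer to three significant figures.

r = 137 mm / 2 = 68.5 mm = 6.85 cm
RCF = 1.118 × 10⁻⁵ × r × N²
RCF = 1.118 × 10⁻⁵ × 6.85 × (54694)² = 1.118 × 10⁻⁵ × 6.85 × 2,991,433,636 ≈ 229,093 × g

≈ 229000 x g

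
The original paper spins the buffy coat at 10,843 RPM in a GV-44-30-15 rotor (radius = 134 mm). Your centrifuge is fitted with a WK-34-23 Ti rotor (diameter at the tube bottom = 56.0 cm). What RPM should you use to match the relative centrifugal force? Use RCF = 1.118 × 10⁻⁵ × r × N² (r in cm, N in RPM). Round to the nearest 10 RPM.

7500 RPM

Original rotor: r = 134 mm = 13.4 cm
RCF = 1.118 × 10⁻⁵ × r × N²
RCF_original = 1.118 × 10⁻⁵ × 13.4 × (10843)² = 1.118 × 10⁻⁵ × 13.4 × 117,570,649 ≈ 17,613.5 × g
Your rotor: r = 56.0 / 2 = 28 cm
17,613.5 = 1.118 × 10⁻⁵ × 28 × N²
N² = 17,613.5 / (31.304 × 10⁻⁵) = 56,265,972
N ≈ √56,265,972 ≈ 7,501.1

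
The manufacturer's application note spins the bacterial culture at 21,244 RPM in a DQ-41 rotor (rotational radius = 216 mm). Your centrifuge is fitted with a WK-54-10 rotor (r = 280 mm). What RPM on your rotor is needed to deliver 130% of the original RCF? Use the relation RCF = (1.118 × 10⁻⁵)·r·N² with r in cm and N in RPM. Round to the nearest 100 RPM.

≈ 21300 RPM

Original rotor: r = 216 mm = 21.6 cm
RCF_original = 1.118 × 10⁻⁵ × 21.6 × (21244)² = 1.118 × 10⁻⁵ × 21.6 × 451,307,536 ≈ 108,985.4 × g
Target RCF = 1.3 × 108,985.4 ≈ 141,681 × g
Your rotor: r = 280 mm = 28.0 cm
141,681 = 1.118 × 10⁻⁵ × 28 × N²
N² = 141,681 / (31.304 × 10⁻⁵) = 452,597,112
N ≈ √452,597,112 ≈ 21,274.3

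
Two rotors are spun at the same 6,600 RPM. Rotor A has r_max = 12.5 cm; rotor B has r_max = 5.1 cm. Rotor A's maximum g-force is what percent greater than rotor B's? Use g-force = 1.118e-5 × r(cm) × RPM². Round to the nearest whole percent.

At equal RPM, RCF scales linearly with r: ratio = 12.5 / 5.1 = 2.4510.
So rotor A delivers 145.1% more g-force.

145%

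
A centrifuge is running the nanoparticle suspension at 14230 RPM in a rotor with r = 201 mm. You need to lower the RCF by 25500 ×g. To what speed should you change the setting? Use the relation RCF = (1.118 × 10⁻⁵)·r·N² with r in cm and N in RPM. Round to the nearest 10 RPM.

r = 201 mm = 20.1 cm
Current RCF = 1.118 × 10⁻⁵ × 20.1 × (14230)² = 1.118 × 10⁻⁵ × 20.1 × 202,492,900 ≈ 45,503.8 × g
Target RCF = 45,503.8 − 25,500 = 20,003.8 × g
N² = 20,003.8 / (22.4718 × 10⁻⁵) = 89,017,346
N ≈ √89,017,346 ≈ 9,434.9

N₂ ≈ 9430 RPM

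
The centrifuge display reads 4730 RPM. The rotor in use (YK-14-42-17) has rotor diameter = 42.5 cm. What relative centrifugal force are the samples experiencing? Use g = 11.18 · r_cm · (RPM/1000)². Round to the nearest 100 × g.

5300 g

r = 42.5 / 2 = 21.25 cm
RCF = 11.18 × 21.25 × (4.73)² = 11.18 × 21.25 × 22.3729 ≈ 5,315.2 × g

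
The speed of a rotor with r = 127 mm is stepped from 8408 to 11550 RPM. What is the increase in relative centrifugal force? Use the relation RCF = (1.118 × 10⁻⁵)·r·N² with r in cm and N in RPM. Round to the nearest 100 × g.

8900 x g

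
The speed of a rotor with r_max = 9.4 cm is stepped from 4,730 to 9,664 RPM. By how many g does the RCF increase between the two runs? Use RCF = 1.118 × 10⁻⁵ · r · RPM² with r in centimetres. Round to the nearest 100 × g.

RCF₁ = 1.118 × 10⁻⁵ × 9.4 × (4730)² = 1.118 × 10⁻⁵ × 9.4 × 22,372,900 ≈ 2,351.2 × g
RCF₂ = 1.118 × 10⁻⁵ × 9.4 × (9664)² = 1.118 × 10⁻⁵ × 9.4 × 93,392,896 ≈ 9,814.8 × g
Increase = 9,814.8 − 2,351.2 = 7,463.6

≈ 7500 g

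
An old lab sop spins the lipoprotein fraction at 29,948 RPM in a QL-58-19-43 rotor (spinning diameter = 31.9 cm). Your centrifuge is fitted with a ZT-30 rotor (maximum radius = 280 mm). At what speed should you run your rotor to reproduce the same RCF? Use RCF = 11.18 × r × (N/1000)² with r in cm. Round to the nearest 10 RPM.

≈ 22600 RPM

Original rotor: r = 31.9 / 2 = 15.95 cm
RCF_original = 11.18 × 15.95 × (29.948)² = 11.18 × 15.95 × 896.882704 ≈ 159,933 × g
Your rotor: r = 280 mm = 28.0 cm
159,933 = 11.18 × 28 × (N/1000)²
(N/1000)² = 159,933 / 313.04 = 510.9028
N = 1000 × √510.9028 ≈ 22,603.2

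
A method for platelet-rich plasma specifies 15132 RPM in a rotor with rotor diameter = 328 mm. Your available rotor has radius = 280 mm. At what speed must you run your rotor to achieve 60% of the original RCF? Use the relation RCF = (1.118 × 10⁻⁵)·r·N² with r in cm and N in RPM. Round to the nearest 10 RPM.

Original rotor: r = 328 mm / 2 = 164 mm = 16.4 cm
RCF_original = 1.118 × 10⁻⁵ × 16.4 × (15132)² = 1.118 × 10⁻⁵ × 16.4 × 228,977,424 ≈ 41,983.5 × g
Target RCF = 0.6 × 41,983.5 ≈ 25,190.1 × g
Your rotor: r = 280 mm = 28.0 cm
25,190.1 = 1.118 × 10⁻⁵ × 28 × N²
N² = 25,190.1 / (31.304 × 10⁻⁵) = 80,469,269
N ≈ √80,469,269 ≈ 8,970.5

8970 RPM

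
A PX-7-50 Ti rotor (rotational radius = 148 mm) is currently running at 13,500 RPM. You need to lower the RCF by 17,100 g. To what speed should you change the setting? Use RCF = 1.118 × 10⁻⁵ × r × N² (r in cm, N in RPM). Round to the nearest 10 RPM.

r = 148 mm = 14.8 cm
Current RCF = 1.118 × 10⁻⁵ × 14.8 × (13500)² = 1.118 × 10⁻⁵ × 14.8 × 182,250,000 ≈ 30,155.8 × g
Target RCF = 30,155.8 − 17,100 = 13,055.8 × g
N² = 13,055.8 / (16.5464 × 10⁻⁵) = 78,904,173
N ≈ √78,904,173 ≈ 8,882.8

≈ 8880 RPM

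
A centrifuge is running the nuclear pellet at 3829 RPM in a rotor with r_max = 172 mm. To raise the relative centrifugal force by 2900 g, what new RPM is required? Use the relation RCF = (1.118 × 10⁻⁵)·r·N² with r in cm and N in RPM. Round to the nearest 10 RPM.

≈ 5450 RPM

r = 172 mm = 17.2 cm
Current RCF = 1.118 × 10⁻⁵ × 17.2 × (3829)² = 1.118 × 10⁻⁵ × 17.2 × 14,661,241 ≈ 2,819.3 × g
Target RCF = 2,819.3 + 2,900 = 5,719.3 × g
N² = 5,719.3 / (19.2296 × 10⁻⁵) = 29,742,168
N ≈ √29,742,168 ≈ 5,453.6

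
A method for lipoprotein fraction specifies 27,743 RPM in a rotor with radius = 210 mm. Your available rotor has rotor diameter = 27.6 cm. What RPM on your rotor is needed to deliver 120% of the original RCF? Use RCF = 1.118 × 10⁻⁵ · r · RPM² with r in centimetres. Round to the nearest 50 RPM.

≈ 37500 RPM

Original rotor: r = 210 mm = 21.0 cm
RCF = 1.118 × 10⁻⁵ × r × N²
RCF_original = 1.118 × 10⁻⁵ × 21 × (27743)² = 1.118 × 10⁻⁵ × 21 × 769,674,049 ≈ 180,704.1 × g
Target RCF = 1.2 × 180,704.1 ≈ 216,844.9 × g
Your rotor: r = 27.6 / 2 = 13.8 cm
216,844.9 = 1.118 × 10⁻⁵ × 13.8 × N²
N² = 216,844.9 / (15.4284 × 10⁻⁵) = 1,405,491,820
N ≈ √1,405,491,820 ≈ 37,489.9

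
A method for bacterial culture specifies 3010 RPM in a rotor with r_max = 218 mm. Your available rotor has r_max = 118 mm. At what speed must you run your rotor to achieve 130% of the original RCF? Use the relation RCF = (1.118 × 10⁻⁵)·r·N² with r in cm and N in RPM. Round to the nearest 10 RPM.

4660 RPM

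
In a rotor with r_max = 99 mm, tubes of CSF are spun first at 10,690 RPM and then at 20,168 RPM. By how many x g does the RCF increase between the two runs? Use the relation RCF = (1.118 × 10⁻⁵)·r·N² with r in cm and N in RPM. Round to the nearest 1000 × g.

r = 99 mm = 9.9 cm
RCF₁ = 1.118 × 10⁻⁵ × 9.9 × (10690)² = 1.118 × 10⁻⁵ × 9.9 × 114,276,100 ≈ 12,648.3 × g
RCF₂ = 1.118 × 10⁻⁵ × 9.9 × (20168)² = 1.118 × 10⁻⁵ × 9.9 × 406,748,224 ≈ 45,019.7 × g
Increase = 45,019.7 − 12,648.3 = 32,371.4

≈ 32000 x g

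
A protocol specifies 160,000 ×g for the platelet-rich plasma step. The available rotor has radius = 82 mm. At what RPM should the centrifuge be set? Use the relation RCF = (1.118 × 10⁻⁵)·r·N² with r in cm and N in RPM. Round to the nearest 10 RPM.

r = 82 mm = 8.2 cm
160,000 = 1.118 × 10⁻⁵ × 8.2 × N²
N² = 160,000 / (9.1676 × 10⁻⁵) = 1,745,276,845
N ≈ √1,745,276,845 ≈ 41,776.5

41780 RPM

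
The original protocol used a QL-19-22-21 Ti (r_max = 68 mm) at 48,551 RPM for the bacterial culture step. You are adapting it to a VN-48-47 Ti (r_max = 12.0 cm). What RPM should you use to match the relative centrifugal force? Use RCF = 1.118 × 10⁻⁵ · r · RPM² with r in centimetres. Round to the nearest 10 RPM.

Original rotor: r = 68 mm = 6.8 cm
RCF_original = 1.118 × 10⁻⁵ × 6.8 × (48551)² = 1.118 × 10⁻⁵ × 6.8 × 2,357,199,601 ≈ 179,203.7 × g
179,203.7 = 1.118 × 10⁻⁵ × 12 × N²
N² = 179,203.7 / (13.416 × 10⁻⁵) = 1,335,746,124
N ≈ √1,335,746,124 ≈ 36,547.9

36550 RPM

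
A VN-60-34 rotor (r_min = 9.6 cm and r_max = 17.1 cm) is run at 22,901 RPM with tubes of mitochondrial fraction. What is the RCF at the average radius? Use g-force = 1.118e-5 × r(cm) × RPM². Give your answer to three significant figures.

r_avg = (9.6 + 17.1) / 2 = 13.35 cm
RCF = 1.118 × 10⁻⁵ × 13.35 × (22901)² = 1.118 × 10⁻⁵ × 13.35 × 524,455,801 ≈ 78,276.6 × g

78300 × g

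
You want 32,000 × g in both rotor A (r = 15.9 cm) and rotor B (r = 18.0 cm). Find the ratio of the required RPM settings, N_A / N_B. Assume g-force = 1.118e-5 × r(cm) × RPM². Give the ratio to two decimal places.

At fixed RCF, N ∝ 1/√r, so N_A/N_B = √(r_B/r_A) = √(18.0/15.9) = √1.132075 = 1.0640.

1.06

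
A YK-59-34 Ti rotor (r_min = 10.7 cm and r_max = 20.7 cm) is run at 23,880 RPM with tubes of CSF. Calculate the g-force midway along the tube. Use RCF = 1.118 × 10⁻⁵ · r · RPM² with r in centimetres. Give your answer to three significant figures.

≈ 100000 g

r_avg = (10.7 + 20.7) / 2 = 15.7 cm
RCF = 1.118 × 10⁻⁵ × r × N²
RCF = 1.118 × 10⁻⁵ × 15.7 × (23880)² = 1.118 × 10⁻⁵ × 15.7 × 570,254,400 ≈ 100,094.5 × g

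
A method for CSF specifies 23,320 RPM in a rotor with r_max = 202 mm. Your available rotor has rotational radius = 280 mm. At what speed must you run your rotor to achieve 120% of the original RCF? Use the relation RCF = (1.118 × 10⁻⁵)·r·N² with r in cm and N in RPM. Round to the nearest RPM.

≈ 21698 RPM

Original rotor: r = 202 mm = 20.2 cm
RCF_original = 1.118 × 10⁻⁵ × 20.2 × (23320)² = 1.118 × 10⁻⁵ × 20.2 × 543,822,400 ≈ 122,814.7 × g
Target RCF = 1.2 × 122,814.7 ≈ 147,377.6 × g
Your rotor: r = 280 mm = 28.0 cm
147,377.6 = 1.118 × 10⁻⁵ × 28 × N²
N² = 147,377.6 / (31.304 × 10⁻⁵) = 470,794,787
N ≈ √470,794,787 ≈ 21,697.8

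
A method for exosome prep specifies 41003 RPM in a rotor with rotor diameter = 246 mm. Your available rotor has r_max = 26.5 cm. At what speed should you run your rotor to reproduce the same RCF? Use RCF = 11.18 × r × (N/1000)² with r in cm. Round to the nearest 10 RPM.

27930 RPM

Original rotor: r = 246 mm / 2 = 123 mm = 12.3 cm
RCF = 11.18 × r × (N/1000)²
RCF_original = 11.18 × 12.3 × (41.003)² = 11.18 × 12.3 × 1,681.246009 ≈ 231,194.9 × g
231,194.9 = 11.18 × 26.5 × (N/1000)²
(N/1000)² = 231,194.9 / 296.27 = 780.352
N = 1000 × √780.352 ≈ 27,934.8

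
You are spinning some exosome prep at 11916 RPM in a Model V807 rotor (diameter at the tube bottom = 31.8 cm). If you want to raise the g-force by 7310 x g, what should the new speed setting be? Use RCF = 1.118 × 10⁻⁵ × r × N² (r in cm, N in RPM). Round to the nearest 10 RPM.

r = 31.8 / 2 = 15.9 cm
Current RCF = 1.118 × 10⁻⁵ × 15.9 × (11916)² = 1.118 × 10⁻⁵ × 15.9 × 141,991,056 ≈ 25,240.6 × g
Target RCF = 25,240.6 + 7,310 = 32,550.6 × g
N² = 32,550.6 / (17.7762 × 10⁻⁵) = 183,113,376
N ≈ √183,113,376 ≈ 13,531.9

13530 RPM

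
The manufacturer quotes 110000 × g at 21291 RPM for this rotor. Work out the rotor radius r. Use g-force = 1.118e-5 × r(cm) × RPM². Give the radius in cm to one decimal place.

RCF = 1.118 × 10⁻⁵ × r × N²
110000 = 1.118 × 10⁻⁵ × r × (21291)²
r = 110000 / (1.118 × 10⁻⁵ × 453,306,681) = 110000 / 5067.969 ≈ 21.705 cm

r ≈ 21.7 cm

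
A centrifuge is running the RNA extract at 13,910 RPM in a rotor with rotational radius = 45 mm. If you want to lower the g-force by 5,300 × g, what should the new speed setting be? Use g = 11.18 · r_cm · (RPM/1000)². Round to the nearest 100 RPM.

r = 45 mm = 4.5 cm
Current RCF = 11.18 × 4.5 × (13.91)² = 11.18 × 4.5 × 193.4881 ≈ 9,734.4 × g
Target RCF = 9,734.4 − 5,300 = 4,434.4 × g
(N/1000)² = 4,434.4 / 50.31 = 88.14152
N = 1000 × √88.14152 ≈ 9,388.4

≈ 9400 RPM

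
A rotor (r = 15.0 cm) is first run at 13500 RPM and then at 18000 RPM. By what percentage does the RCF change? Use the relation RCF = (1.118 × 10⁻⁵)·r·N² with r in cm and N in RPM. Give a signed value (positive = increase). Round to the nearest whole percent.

+78%

RCF ∝ N², so the ratio is (18000/13500)² = (1.333333)² = 1.7778.
Change = 1.7778 − 1 = +0.7778 → +77.8%.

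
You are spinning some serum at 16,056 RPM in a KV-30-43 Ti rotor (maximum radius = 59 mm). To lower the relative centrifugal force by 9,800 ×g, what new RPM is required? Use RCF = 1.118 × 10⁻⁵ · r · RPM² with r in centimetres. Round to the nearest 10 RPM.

N₂ ≈ 10450 RPM

r = 59 mm = 5.9 cm
Current RCF = 1.118 × 10⁻⁵ × 5.9 × (16056)² = 1.118 × 10⁻⁵ × 5.9 × 257,795,136 ≈ 17,004.7 × g
Target RCF = 17,004.7 − 9,800 = 7,204.7 × g
N² = 7,204.7 / (6.5962 × 10⁻⁵) = 109,225,008
N ≈ √109,225,008 ≈ 10,451.1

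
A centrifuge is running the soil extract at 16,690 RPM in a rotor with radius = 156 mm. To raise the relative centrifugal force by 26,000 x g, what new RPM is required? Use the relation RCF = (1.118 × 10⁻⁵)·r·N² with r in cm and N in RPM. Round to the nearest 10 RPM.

r = 156 mm = 15.6 cm
Current RCF = 1.118 × 10⁻⁵ × 15.6 × (16690)² = 1.118 × 10⁻⁵ × 15.6 × 278,556,100 ≈ 48,582.4 × g
Target RCF = 48,582.4 + 26,000 = 74,582.4 × g
N² = 74,582.4 / (17.4408 × 10⁻⁵) = 427,631,760
N ≈ √427,631,760 ≈ 20,679.3

N₂ ≈ 20680 RPM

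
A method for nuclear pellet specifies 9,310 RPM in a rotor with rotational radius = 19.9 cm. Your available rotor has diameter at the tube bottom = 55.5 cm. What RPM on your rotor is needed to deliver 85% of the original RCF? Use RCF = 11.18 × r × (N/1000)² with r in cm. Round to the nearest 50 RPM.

RCF_original = 11.18 × 19.9 × (9.31)² = 11.18 × 19.9 × 86.6761 ≈ 19,283.9 × g
Target RCF = 0.85 × 19,283.9 ≈ 16,391.3 × g
Your rotor: r = 55.5 / 2 = 27.75 cm
16,391.3 = 11.18 × 27.75 × (N/1000)²
(N/1000)² = 16,391.3 / 310.245 = 52.83341
N = 1000 × √52.83341 ≈ 7,268.7

≈ 7250 RPM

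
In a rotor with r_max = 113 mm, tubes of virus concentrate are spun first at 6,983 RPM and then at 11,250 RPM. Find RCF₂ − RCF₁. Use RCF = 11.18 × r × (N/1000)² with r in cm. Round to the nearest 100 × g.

9800 x g

r = 113 mm = 11.3 cm
RCF₁ = 11.18 × 11.3 × (6.983)² = 11.18 × 11.3 × 48.762289 ≈ 6,160.3 × g
RCF₂ = 11.18 × 11.3 × (11.25)² = 11.18 × 11.3 × 126.5625 ≈ 15,989.1 × g
Increase = 15,989.1 − 6,160.3 = 9,828.8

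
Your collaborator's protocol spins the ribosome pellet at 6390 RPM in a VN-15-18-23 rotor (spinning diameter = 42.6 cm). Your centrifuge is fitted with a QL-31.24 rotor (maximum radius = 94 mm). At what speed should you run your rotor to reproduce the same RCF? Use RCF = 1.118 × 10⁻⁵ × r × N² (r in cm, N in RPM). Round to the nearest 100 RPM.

9600 RPM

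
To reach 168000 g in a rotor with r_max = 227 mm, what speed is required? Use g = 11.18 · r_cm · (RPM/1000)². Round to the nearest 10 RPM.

25730 RPM

r = 227 mm = 22.7 cm
168,000 = 11.18 × 22.7 × (N/1000)²
(N/1000)² = 168,000 / 253.786 = 661.975
N = 1000 × √661.975 ≈ 25,728.9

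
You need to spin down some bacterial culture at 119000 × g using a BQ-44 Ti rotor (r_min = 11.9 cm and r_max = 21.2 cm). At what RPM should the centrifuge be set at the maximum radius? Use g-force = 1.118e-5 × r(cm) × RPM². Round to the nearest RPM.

Use r_max = 21.2 cm.
119,000 = 1.118 × 10⁻⁵ × 21.2 × N²
N² = 119,000 / (23.7016 × 10⁻⁵) = 502,075,809
N ≈ √502,075,809 ≈ 22,407.0

22407 RPM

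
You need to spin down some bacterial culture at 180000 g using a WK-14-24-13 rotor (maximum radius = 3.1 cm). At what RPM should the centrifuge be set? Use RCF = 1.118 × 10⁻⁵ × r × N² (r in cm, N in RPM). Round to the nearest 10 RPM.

≈ 72070 RPM

180,000 = 1.118 × 10⁻⁵ × 3.1 × N²
N² = 180,000 / (3.4658 × 10⁻⁵) = 5,193,606,094
N ≈ √5,193,606,094 ≈ 72,066.7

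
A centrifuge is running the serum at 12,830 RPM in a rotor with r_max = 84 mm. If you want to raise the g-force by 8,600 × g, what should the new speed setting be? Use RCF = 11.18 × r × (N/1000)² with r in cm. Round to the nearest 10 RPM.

≈ 16010 RPM

r = 84 mm = 8.4 cm
Current RCF = 11.18 × 8.4 × (12.83)² = 11.18 × 8.4 × 164.6089 ≈ 15,458.8 × g
Target RCF = 15,458.8 + 8,600 = 24,058.8 × g
(N/1000)² = 24,058.8 / 93.912 = 256.1845
N = 1000 × √256.1845 ≈ 16,005.8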